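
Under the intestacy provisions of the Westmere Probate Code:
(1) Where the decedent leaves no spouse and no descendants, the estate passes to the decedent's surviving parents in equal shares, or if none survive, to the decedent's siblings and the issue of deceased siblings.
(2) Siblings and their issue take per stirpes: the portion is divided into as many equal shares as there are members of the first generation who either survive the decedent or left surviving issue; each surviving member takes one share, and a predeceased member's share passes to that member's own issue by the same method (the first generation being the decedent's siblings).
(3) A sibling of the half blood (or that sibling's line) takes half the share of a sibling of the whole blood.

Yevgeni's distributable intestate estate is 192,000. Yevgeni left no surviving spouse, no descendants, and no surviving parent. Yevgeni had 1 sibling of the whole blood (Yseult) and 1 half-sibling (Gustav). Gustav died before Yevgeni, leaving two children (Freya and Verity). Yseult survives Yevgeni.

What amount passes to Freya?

Freya receives 32,000.

The entire 192,000 passes to the siblings and their issue.
Counting each half-blood sibling's line as half a unit, there are 3/2 units in 192,000, so one unit is 128,000. Whole-blood lines (Yseult) take 128,000 each; half-blood lines (Gustav) take 64,000 each.
Gustav's share (64,000) is divided into 2 shares of 32,000: Freya and Verity each take 32,000.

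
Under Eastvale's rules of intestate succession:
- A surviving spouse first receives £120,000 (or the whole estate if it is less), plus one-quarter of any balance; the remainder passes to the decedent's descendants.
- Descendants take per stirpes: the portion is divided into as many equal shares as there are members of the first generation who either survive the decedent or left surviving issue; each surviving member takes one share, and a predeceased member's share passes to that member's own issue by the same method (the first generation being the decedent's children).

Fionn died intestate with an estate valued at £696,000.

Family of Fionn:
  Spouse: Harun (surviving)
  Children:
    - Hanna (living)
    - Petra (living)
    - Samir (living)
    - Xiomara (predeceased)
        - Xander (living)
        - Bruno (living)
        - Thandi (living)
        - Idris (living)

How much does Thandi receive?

Thandi receives £27,000.

Harun first takes £120,000, leaving a balance of £576,000. Harun then takes one-quarter of the balance (£144,000), for a total of £264,000. The remaining £432,000 passes to the descendants.
The descendants' portion (£432,000) is divided into 4 shares of £108,000: Hanna, Petra, and Samir each take £108,000; Xiomara's £108,000 share passes to Xiomara's issue.
Xiomara's share (£108,000) is divided into 4 shares of £27,000: Xander, Bruno, Thandi, and Idris each take £27,000.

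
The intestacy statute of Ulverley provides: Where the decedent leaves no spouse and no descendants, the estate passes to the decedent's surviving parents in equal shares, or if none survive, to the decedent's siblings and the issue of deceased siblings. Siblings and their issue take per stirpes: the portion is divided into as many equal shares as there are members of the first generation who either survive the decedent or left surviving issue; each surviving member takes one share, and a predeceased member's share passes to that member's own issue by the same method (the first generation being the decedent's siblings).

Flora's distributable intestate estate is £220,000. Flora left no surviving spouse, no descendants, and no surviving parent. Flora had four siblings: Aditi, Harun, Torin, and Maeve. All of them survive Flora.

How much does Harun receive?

Harun receives £55,000.

The entire £220,000 passes to the siblings and their issue.
That amount (£220,000) is divided into 4 shares of £55,000: Aditi, Harun, Torin, and Maeve each take £55,000.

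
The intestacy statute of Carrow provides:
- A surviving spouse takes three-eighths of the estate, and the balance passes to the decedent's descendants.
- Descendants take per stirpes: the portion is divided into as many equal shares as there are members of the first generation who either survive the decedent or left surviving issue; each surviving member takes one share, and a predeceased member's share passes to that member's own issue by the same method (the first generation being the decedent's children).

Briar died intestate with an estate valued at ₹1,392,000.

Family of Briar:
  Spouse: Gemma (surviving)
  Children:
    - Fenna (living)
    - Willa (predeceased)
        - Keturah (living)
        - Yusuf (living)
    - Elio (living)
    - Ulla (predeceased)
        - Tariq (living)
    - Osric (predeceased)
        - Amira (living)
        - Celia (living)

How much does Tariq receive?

Gemma takes three-eighths of ₹1,392,000 = ₹522,000. The remaining ₹870,000 passes to the descendants.
The descendants' portion (₹870,000) is divided into 5 shares of ₹174,000: Fenna and Elio each take ₹174,000; Willa's ₹174,000 share passes to Willa's issue; Ulla's ₹174,000 share passes to Ulla's issue; Osric's ₹174,000 share passes to Osric's issue.
Willa's share (₹174,000) is divided into 2 shares of ₹87,000: Keturah and Yusuf each take ₹87,000.
Ulla's share (₹174,000) passes entirely to Tariq.
Osric's share (₹174,000) is divided into 2 shares of ₹87,000: Amira and Celia each take ₹87,000.

Tariq receives ₹174,000.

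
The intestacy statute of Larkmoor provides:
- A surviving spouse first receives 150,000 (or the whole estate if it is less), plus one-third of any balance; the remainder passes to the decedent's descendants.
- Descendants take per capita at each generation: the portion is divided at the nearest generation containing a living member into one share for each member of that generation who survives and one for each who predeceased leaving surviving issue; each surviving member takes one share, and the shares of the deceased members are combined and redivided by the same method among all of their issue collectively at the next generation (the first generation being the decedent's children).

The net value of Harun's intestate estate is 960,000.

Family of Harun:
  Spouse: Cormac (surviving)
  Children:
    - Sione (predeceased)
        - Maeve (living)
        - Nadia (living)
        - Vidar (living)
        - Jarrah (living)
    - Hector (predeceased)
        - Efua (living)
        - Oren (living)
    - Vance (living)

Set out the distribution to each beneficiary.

Cormac first takes 150,000, leaving a balance of 810,000. Cormac then takes one-third of the balance (270,000), for a total of 420,000. The remaining 540,000 passes to the descendants.
The descendants' portion (540,000) is divided at the children's generation into 3 shares of 180,000. Vance takes 180,000. The 2 shares of the deceased (Sione and Hector) are combined into a pool of 360,000.
That pool (360,000) is divided at the grandchildren's generation equally among Maeve, Nadia, Vidar, Jarrah, Efua, and Oren: 60,000 each.

Cormac: 420,000; Maeve: 60,000; Nadia: 60,000; Vidar: 60,000; Jarrah: 60,000; Efua: 60,000; Oren: 60,000; Vance: 180,000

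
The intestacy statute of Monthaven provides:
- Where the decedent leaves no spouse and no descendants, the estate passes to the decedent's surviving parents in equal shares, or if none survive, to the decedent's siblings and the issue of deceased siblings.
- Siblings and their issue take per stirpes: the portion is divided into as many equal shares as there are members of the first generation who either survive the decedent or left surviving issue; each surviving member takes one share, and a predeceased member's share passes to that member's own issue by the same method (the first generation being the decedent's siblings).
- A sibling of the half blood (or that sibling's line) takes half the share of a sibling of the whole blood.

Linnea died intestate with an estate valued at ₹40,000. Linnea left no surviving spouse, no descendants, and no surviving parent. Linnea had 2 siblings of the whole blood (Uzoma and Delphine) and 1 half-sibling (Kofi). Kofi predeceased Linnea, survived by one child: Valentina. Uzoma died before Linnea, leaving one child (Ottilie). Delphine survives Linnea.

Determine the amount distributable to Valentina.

Valentina receives ₹8,000.

The entire ₹40,000 passes to the siblings and their issue.
Counting each half-blood sibling's line as half a unit, there are 5/2 units in ₹40,000, so one unit is ₹16,000. Whole-blood lines (Uzoma and Delphine) take ₹16,000 each; half-blood lines (Kofi) take ₹8,000 each.
Kofi's share (₹8,000) passes entirely to Valentina.
Uzoma's share (₹16,000) passes entirely to Ottilie.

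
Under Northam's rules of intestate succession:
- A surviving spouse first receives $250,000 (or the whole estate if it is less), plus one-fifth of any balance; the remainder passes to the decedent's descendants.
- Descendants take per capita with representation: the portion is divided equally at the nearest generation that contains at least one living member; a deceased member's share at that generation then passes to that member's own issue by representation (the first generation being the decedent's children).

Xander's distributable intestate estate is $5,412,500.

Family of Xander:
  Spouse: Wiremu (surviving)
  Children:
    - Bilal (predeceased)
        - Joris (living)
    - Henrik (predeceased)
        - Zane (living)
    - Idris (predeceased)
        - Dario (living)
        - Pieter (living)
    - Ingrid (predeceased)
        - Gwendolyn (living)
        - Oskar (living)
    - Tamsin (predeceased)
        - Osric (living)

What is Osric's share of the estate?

Osric receives $590,000.

Wiremu first takes $250,000, leaving a balance of $5,162,500. Wiremu then takes one-fifth of the balance ($1,032,500), for a total of $1,282,500. The remaining $4,130,000 passes to the descendants.
No child survives, so the initial division is made at the grandchildren's generation.
The descendants' portion ($4,130,000) is divided into 7 shares of $590,000: Joris, Zane, Dario, Pieter, Gwendolyn, Oskar, and Osric each take $590,000.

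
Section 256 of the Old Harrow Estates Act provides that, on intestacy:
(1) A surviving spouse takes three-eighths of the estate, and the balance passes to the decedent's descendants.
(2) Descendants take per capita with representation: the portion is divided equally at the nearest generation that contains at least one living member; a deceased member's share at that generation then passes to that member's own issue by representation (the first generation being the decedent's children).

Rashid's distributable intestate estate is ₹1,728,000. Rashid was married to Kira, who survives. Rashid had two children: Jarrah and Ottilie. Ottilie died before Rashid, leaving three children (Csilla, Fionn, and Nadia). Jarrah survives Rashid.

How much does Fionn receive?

Kira takes three-eighths of ₹1,728,000 = ₹648,000. The remaining ₹1,080,000 passes to the descendants.
The descendants' portion (₹1,080,000) is divided into 2 shares of ₹540,000: Jarrah takes ₹540,000; Ottilie's ₹540,000 share passes to Ottilie's issue.
Ottilie's share (₹540,000) is divided into 3 shares of ₹180,000: Csilla, Fionn, and Nadia each take ₹180,000.

Fionn receives ₹180,000.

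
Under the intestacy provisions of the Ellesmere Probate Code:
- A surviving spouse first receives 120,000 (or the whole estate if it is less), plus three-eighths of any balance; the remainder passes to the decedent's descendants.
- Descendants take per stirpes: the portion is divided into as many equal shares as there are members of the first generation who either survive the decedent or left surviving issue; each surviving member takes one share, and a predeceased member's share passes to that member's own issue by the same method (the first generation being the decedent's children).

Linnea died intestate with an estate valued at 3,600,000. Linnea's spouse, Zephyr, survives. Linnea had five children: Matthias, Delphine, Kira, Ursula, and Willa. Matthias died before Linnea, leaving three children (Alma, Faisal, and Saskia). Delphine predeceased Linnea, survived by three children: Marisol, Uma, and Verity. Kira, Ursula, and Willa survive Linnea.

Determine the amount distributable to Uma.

Zephyr first takes 120,000, leaving a balance of 3,480,000. Zephyr then takes three-eighths of the balance (1,305,000), for a total of 1,425,000. The remaining 2,175,000 passes to the descendants.
The descendants' portion (2,175,000) is divided into 5 shares of 435,000: Kira, Ursula, and Willa each take 435,000; Matthias's 435,000 share passes to Matthias's issue; Delphine's 435,000 share passes to Delphine's issue.
Matthias's share (435,000) is divided into 3 shares of 145,000: Alma, Faisal, and Saskia each take 145,000.
Delphine's share (435,000) is divided into 3 shares of 145,000: Marisol, Uma, and Verity each take 145,000.

Uma receives 145,000.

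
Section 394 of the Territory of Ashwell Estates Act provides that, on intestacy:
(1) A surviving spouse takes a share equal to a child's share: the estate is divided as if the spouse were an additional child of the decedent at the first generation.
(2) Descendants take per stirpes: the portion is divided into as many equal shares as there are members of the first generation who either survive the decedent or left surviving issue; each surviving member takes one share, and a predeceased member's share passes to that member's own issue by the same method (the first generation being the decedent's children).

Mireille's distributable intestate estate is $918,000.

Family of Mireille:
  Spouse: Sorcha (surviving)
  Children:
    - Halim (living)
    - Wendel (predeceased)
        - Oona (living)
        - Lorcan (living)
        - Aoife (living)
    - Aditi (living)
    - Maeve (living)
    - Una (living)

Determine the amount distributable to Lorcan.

Lorcan receives $51,000.

The spouse counts as an additional share at the children's level, so there are 6 primary shares of $153,000. Sorcha takes one such share ($153,000).
The children's combined portion ($765,000) is divided into 5 shares of $153,000: Halim, Aditi, Maeve, and Una each take $153,000; Wendel's $153,000 share passes to Wendel's issue.
Wendel's share ($153,000) is divided into 3 shares of $51,000: Oona, Lorcan, and Aoife each take $51,000.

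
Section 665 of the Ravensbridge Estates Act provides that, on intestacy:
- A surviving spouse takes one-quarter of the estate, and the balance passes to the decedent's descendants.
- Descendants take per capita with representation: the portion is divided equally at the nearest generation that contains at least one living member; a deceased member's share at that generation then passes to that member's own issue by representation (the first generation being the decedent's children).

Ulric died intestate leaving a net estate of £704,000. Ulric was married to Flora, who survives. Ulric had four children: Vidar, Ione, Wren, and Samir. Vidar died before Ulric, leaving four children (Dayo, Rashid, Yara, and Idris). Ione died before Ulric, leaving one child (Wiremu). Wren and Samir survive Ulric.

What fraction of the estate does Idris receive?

Flora takes one-quarter of £704,000 = £176,000. The remaining £528,000 passes to the descendants.
The descendants' portion (£528,000) is divided into 4 shares of £132,000: Wren and Samir each take £132,000; Vidar's £132,000 share passes to Vidar's issue; Ione's £132,000 share passes to Ione's issue.
Vidar's share (£132,000) is divided into 4 shares of £33,000: Dayo, Rashid, Yara, and Idris each take £33,000.
Ione's share (£132,000) passes entirely to Wiremu.

Idris receives 3/64 of the estate.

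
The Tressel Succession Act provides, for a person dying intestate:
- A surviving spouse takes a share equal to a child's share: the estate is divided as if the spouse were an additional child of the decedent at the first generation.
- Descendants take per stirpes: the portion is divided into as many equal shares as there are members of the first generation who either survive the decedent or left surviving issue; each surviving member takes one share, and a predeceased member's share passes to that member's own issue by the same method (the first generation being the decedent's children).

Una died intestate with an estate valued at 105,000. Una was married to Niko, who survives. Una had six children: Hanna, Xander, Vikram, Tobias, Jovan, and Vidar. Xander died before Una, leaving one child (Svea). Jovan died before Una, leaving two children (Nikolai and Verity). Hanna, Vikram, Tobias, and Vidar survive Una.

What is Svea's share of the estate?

Svea receives 15,000.

The spouse counts as an additional share at the children's level, so there are 7 primary shares of 15,000. Niko takes one such share (15,000).
The children's combined portion (90,000) is divided into 6 shares of 15,000: Hanna, Vikram, Tobias, and Vidar each take 15,000; Xander's 15,000 share passes to Xander's issue; Jovan's 15,000 share passes to Jovan's issue.
Xander's share (15,000) passes entirely to Svea.
Jovan's share (15,000) is divided into 2 shares of 7,500: Nikolai and Verity each take 7,500.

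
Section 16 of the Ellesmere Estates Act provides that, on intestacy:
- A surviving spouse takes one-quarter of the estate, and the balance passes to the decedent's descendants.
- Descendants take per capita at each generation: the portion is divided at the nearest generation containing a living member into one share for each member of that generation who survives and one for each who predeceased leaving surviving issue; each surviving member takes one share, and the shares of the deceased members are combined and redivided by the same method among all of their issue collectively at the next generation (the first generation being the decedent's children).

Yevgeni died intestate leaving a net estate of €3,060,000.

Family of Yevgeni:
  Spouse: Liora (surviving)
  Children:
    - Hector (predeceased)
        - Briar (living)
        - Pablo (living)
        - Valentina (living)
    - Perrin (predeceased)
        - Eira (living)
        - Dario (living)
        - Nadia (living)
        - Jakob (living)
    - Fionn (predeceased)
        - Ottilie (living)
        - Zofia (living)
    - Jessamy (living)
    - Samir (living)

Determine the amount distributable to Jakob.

Jakob receives €153,000.

Liora takes one-quarter of €3,060,000 = €765,000. The remaining €2,295,000 passes to the descendants.
The descendants' portion (€2,295,000) is divided at the children's generation into 5 shares of €459,000. Jessamy and Samir each take €459,000. The 3 shares of the deceased (Hector, Perrin, and Fionn) are combined into a pool of €1,377,000.
That pool (€1,377,000) is divided at the grandchildren's generation equally among Briar, Pablo, Valentina, Eira, Dario, Nadia, Jakob, Ottilie, and Zofia: €153,000 each.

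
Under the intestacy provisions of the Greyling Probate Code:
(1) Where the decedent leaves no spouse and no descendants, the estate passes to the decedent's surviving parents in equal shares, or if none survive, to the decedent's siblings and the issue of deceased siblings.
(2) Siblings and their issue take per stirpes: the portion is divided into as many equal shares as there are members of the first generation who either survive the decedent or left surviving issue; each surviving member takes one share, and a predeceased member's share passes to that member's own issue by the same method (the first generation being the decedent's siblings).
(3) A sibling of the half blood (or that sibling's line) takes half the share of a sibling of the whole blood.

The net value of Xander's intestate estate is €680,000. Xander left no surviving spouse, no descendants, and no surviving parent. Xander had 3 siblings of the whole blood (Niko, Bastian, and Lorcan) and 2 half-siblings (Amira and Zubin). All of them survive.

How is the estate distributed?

The entire €680,000 passes to the siblings and their issue.
Counting each half-blood sibling's line as half a unit, there are 4 units in €680,000, so one unit is €170,000. Whole-blood lines (Niko, Bastian, and Lorcan) take €170,000 each; half-blood lines (Amira and Zubin) take €85,000 each.

Niko: €170,000; Amira: €85,000; Bastian: €170,000; Zubin: €85,000; Lorcan: €170,000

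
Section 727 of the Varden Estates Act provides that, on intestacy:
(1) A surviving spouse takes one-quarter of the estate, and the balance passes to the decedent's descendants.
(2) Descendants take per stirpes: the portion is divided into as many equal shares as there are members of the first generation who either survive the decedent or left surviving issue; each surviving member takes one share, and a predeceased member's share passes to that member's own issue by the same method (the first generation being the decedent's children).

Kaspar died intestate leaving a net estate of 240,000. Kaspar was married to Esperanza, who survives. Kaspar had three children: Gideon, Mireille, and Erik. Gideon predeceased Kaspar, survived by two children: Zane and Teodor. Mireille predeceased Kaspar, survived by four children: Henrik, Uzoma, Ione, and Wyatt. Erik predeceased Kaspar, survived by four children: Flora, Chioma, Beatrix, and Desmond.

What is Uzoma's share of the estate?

Esperanza takes one-quarter of 240,000 = 60,000. The remaining 180,000 passes to the descendants.
The descendants' portion (180,000) is divided into 3 shares of 60,000: Gideon's 60,000 share passes to Gideon's issue; Mireille's 60,000 share passes to Mireille's issue; Erik's 60,000 share passes to Erik's issue.
Gideon's share (60,000) is divided into 2 shares of 30,000: Zane and Teodor each take 30,000.
Mireille's share (60,000) is divided into 4 shares of 15,000: Henrik, Uzoma, Ione, and Wyatt each take 15,000.
Erik's share (60,000) is divided into 4 shares of 15,000: Flora, Chioma, Beatrix, and Desmond each take 15,000.

Uzoma receives 15,000.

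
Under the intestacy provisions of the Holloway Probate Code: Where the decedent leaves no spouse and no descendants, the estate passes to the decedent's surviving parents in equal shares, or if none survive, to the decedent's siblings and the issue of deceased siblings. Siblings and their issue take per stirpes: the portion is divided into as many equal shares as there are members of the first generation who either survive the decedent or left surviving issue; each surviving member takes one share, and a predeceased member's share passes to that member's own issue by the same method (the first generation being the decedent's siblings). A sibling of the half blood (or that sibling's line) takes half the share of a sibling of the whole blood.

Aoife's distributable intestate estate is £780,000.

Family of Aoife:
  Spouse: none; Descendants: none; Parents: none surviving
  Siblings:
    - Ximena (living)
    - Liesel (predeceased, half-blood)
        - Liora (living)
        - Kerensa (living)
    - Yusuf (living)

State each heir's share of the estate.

Ximena: £312,000; Liora: £78,000; Kerensa: £78,000; Yusuf: £312,000

The entire £780,000 passes to the siblings and their issue.
Counting each half-blood sibling's line as half a unit, there are 5/2 units in £780,000, so one unit is £312,000. Whole-blood lines (Ximena and Yusuf) take £312,000 each; half-blood lines (Liesel) take £156,000 each.
Liesel's share (£156,000) is divided into 2 shares of £78,000: Liora and Kerensa each take £78,000.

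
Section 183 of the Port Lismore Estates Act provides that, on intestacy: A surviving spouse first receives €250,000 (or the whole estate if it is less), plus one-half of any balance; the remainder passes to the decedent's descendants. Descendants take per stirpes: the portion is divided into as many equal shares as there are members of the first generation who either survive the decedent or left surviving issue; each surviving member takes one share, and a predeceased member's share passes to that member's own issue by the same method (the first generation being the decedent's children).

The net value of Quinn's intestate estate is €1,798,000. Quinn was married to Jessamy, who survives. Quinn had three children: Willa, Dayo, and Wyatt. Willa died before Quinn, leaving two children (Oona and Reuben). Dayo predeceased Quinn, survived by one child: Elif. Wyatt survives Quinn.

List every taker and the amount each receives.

Jessamy first takes €250,000, leaving a balance of €1,548,000. Jessamy then takes one-half of the balance (€774,000), for a total of €1,024,000. The remaining €774,000 passes to the descendants.
The descendants' portion (€774,000) is divided into 3 shares of €258,000: Wyatt takes €258,000; Willa's €258,000 share passes to Willa's issue; Dayo's €258,000 share passes to Dayo's issue.
Willa's share (€258,000) is divided into 2 shares of €129,000: Oona and Reuben each take €129,000.
Dayo's share (€258,000) passes entirely to Elif.

Jessamy: €1,024,000; Oona: €129,000; Reuben: €129,000; Elif: €258,000; Wyatt: €258,000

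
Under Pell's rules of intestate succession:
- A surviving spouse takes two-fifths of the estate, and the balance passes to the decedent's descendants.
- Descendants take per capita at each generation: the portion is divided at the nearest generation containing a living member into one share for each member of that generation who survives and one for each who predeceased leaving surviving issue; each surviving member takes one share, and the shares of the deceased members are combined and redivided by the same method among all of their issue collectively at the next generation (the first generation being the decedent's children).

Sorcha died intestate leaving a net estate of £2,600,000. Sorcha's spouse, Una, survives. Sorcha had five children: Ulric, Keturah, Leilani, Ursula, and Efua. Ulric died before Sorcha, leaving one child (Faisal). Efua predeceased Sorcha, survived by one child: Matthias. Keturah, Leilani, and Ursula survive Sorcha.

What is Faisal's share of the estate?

Faisal receives £312,000.

Una takes two-fifths of £2,600,000 = £1,040,000. The remaining £1,560,000 passes to the descendants.
The descendants' portion (£1,560,000) is divided at the children's generation into 5 shares of £312,000. Keturah, Leilani, and Ursula each take £312,000. The 2 shares of the deceased (Ulric and Efua) are combined into a pool of £624,000.
That pool (£624,000) is divided at the grandchildren's generation equally among Faisal and Matthias: £312,000 each.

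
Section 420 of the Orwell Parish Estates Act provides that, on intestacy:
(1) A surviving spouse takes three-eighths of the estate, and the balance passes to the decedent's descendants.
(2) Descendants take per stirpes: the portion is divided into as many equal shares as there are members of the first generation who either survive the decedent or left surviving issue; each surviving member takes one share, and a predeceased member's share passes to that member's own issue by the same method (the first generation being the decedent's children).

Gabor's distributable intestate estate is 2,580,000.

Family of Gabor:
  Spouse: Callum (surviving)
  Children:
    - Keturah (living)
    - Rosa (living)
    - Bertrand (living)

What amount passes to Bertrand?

Bertrand receives 537,500.

Callum takes three-eighths of 2,580,000 = 967,500. The remaining 1,612,500 passes to the descendants.
The descendants' portion (1,612,500) is divided into 3 shares of 537,500: Keturah, Rosa, and Bertrand each take 537,500.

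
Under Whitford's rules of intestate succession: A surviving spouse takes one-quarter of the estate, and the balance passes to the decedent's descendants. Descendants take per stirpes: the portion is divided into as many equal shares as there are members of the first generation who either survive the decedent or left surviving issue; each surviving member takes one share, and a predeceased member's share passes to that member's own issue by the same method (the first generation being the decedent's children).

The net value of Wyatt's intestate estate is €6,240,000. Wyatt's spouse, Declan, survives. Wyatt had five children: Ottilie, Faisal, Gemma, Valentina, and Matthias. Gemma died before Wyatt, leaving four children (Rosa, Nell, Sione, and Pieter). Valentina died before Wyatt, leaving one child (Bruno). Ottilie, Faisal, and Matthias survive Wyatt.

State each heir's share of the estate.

Declan takes one-quarter of €6,240,000 = €1,560,000. The remaining €4,680,000 passes to the descendants.
The descendants' portion (€4,680,000) is divided into 5 shares of €936,000: Ottilie, Faisal, and Matthias each take €936,000; Gemma's €936,000 share passes to Gemma's issue; Valentina's €936,000 share passes to Valentina's issue.
Gemma's share (€936,000) is divided into 4 shares of €234,000: Rosa, Nell, Sione, and Pieter each take €234,000.
Valentina's share (€936,000) passes entirely to Bruno.

Declan: €1,560,000; Ottilie: €936,000; Faisal: €936,000; Rosa: €234,000; Nell: €234,000; Sione: €234,000; Pieter: €234,000; Bruno: €936,000; Matthias: €936,000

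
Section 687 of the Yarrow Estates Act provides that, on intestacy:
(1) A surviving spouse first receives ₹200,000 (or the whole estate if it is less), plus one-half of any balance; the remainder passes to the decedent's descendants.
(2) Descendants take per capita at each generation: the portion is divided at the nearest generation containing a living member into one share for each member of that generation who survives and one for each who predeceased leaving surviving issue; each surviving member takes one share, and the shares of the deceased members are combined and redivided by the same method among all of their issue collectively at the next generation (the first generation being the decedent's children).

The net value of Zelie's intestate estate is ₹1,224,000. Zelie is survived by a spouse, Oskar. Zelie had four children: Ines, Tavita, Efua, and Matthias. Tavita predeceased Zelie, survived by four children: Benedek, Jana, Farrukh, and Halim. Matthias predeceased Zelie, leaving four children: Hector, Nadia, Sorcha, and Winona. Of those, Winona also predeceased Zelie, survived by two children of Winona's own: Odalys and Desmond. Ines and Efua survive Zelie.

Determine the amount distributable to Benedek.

Oskar first takes ₹200,000, leaving a balance of ₹1,024,000. Oskar then takes one-half of the balance (₹512,000), for a total of ₹712,000. The remaining ₹512,000 passes to the descendants.
The descendants' portion (₹512,000) is divided at the children's generation into 4 shares of ₹128,000. Ines and Efua each take ₹128,000. The 2 shares of the deceased (Tavita and Matthias) are combined into a pool of ₹256,000.
That pool (₹256,000) is divided at the grandchildren's generation into 8 shares of ₹32,000. Benedek, Jana, Farrukh, Halim, Hector, Nadia, and Sorcha each take ₹32,000. The remaining share for the deceased Winona (₹32,000) is carried to the next generation.
That pool (₹32,000) is divided at the great-grandchildren's generation equally among Odalys and Desmond: ₹16,000 each.

Benedek receives ₹32,000.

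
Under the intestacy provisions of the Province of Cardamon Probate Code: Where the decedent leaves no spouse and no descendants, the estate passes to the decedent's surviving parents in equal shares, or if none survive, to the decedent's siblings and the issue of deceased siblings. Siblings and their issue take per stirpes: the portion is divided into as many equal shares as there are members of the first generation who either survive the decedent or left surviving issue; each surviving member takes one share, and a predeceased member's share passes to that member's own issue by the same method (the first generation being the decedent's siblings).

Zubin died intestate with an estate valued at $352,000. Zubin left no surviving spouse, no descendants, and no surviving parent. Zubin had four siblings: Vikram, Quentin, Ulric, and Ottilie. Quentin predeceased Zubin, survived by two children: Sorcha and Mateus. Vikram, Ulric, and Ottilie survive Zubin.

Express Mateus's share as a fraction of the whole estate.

Mateus receives 1/8 of the estate.

The entire $352,000 passes to the siblings and their issue.
That amount ($352,000) is divided into 4 shares of $88,000: Vikram, Ulric, and Ottilie each take $88,000; Quentin's $88,000 share passes to Quentin's issue.
Quentin's share ($88,000) is divided into 2 shares of $44,000: Sorcha and Mateus each take $44,000.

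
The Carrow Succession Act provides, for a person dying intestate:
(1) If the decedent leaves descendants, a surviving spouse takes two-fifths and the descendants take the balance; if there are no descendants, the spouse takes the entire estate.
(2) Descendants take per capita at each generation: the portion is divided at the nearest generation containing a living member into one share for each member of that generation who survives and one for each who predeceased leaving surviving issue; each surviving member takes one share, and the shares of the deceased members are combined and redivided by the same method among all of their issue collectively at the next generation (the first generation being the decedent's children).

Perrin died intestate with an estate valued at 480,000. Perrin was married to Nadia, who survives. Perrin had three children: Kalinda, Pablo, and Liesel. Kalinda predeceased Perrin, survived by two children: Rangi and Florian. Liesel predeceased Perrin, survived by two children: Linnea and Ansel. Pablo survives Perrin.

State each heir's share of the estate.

Nadia: 192,000; Rangi: 48,000; Florian: 48,000; Pablo: 96,000; Linnea: 48,000; Ansel: 48,000

Nadia takes two-fifths of 480,000 = 192,000. The remaining 288,000 passes to the descendants.
The descendants' portion (288,000) is divided at the children's generation into 3 shares of 96,000. Pablo takes 96,000. The 2 shares of the deceased (Kalinda and Liesel) are combined into a pool of 192,000.
That pool (192,000) is divided at the grandchildren's generation equally among Rangi, Florian, Linnea, and Ansel: 48,000 each.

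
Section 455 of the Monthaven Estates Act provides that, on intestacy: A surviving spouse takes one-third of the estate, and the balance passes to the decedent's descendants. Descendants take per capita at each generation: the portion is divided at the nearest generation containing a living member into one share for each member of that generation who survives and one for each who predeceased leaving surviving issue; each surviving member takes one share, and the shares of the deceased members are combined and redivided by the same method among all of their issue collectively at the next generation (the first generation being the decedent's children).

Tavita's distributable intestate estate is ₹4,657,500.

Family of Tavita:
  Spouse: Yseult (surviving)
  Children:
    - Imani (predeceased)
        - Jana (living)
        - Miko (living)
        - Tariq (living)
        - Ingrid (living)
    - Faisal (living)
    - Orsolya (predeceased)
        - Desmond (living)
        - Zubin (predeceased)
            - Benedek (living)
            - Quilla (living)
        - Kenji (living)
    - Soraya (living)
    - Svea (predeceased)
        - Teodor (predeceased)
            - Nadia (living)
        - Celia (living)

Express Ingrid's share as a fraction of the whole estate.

Yseult takes one-third of ₹4,657,500 = ₹1,552,500. The remaining ₹3,105,000 passes to the descendants.
The descendants' portion (₹3,105,000) is divided at the children's generation into 5 shares of ₹621,000. Faisal and Soraya each take ₹621,000. The 3 shares of the deceased (Imani, Orsolya, and Svea) are combined into a pool of ₹1,863,000.
That pool (₹1,863,000) is divided at the grandchildren's generation into 9 shares of ₹207,000. Jana, Miko, Tariq, Ingrid, Desmond, Kenji, and Celia each take ₹207,000. The 2 shares of the deceased (Zubin and Teodor) are combined into a pool of ₹414,000.
That pool (₹414,000) is divided at the great-grandchildren's generation equally among Benedek, Quilla, and Nadia: ₹138,000 each.

Ingrid receives 2/45 of the estate.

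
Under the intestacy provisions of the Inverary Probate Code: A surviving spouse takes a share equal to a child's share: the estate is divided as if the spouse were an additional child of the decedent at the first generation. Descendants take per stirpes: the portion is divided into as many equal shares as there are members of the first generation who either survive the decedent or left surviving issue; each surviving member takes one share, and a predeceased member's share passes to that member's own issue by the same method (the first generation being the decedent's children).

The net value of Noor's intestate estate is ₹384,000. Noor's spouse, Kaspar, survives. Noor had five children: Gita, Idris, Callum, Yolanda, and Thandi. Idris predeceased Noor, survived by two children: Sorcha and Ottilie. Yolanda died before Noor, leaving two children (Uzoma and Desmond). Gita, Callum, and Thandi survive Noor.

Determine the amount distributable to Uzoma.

The spouse counts as an additional share at the children's level, so there are 6 primary shares of ₹64,000. Kaspar takes one such share (₹64,000).
The children's combined portion (₹320,000) is divided into 5 shares of ₹64,000: Gita, Callum, and Thandi each take ₹64,000; Idris's ₹64,000 share passes to Idris's issue; Yolanda's ₹64,000 share passes to Yolanda's issue.
Idris's share (₹64,000) is divided into 2 shares of ₹32,000: Sorcha and Ottilie each take ₹32,000.
Yolanda's share (₹64,000) is divided into 2 shares of ₹32,000: Uzoma and Desmond each take ₹32,000.

Uzoma receives ₹32,000.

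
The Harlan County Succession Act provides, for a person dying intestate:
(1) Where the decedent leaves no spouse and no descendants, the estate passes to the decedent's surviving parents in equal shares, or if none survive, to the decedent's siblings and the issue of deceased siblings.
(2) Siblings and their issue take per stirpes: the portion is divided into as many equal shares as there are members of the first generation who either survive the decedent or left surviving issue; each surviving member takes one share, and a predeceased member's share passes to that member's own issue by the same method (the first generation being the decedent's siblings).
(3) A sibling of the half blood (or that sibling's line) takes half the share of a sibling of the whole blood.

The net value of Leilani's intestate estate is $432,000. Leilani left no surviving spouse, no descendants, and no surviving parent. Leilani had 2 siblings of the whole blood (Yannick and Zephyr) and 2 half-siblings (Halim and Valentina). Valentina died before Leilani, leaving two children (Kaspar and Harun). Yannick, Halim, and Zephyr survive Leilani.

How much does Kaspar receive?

The entire $432,000 passes to the siblings and their issue.
Counting each half-blood sibling's line as half a unit, there are 3 units in $432,000, so one unit is $144,000. Whole-blood lines (Yannick and Zephyr) take $144,000 each; half-blood lines (Halim and Valentina) take $72,000 each.
Valentina's share ($72,000) is divided into 2 shares of $36,000: Kaspar and Harun each take $36,000.

Kaspar receives $36,000.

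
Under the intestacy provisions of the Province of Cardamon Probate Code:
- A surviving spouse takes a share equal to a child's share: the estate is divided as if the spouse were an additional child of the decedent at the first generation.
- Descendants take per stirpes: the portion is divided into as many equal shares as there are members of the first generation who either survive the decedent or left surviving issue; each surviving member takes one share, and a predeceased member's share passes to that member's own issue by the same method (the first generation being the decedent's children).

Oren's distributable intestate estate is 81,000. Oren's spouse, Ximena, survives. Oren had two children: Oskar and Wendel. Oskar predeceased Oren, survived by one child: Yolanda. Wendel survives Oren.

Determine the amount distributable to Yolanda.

Yolanda receives 27,000.

The spouse counts as an additional share at the children's level, so there are 3 primary shares of 27,000. Ximena takes one such share (27,000).
The children's combined portion (54,000) is divided into 2 shares of 27,000: Wendel takes 27,000; Oskar's 27,000 share passes to Oskar's issue.
Oskar's share (27,000) passes entirely to Yolanda.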